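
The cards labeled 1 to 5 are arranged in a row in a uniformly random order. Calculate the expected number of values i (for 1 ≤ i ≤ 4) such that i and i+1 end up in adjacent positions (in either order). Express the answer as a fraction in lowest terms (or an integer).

For each i ∈ {1,…,4}, let Xᵢ = 1 if i and i+1 are adjacent. P(Xᵢ=1) = 2·(5−1)!/5! = 2/5.
By linearity, E[ΣXᵢ] = (4)·(2/5) = 8/5.

8/5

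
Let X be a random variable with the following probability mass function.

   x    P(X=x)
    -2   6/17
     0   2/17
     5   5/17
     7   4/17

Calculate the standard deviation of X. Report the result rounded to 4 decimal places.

E[X] = 41/17, E[X²] = 345/17
Var(X) = E[X²] − (E[X])² = 345/17 − 1681/289 = 4184/289
SD(X) = √(4184/289) ≈ 3.8049

3.8049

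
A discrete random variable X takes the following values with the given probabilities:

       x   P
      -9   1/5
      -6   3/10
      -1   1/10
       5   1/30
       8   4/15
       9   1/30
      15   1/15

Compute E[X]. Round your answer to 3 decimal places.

-0.100

E[X] = (1/5)·(-9) + (3/10)·(-6) + (1/10)·(-1) + (1/30)·5 + (4/15)·8 + (1/30)·9 + (1/15)·15
     = -1/10 ≈ -0.100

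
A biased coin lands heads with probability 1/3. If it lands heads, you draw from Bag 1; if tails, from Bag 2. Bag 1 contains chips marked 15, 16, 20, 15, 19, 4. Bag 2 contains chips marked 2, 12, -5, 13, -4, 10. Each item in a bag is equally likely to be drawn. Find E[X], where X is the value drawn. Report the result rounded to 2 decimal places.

E[X | Bag 1] = (15 + 16 + 20 + 15 + 19 + 4)/6 = 89/6
E[X | Bag 2] = (2 + 12 − 5 + 13 − 4 + 10)/6 = 14/3
E[X] = (1/3)·89/6 + (2/3)·14/3 = 145/18 ≈ 8.06

8.06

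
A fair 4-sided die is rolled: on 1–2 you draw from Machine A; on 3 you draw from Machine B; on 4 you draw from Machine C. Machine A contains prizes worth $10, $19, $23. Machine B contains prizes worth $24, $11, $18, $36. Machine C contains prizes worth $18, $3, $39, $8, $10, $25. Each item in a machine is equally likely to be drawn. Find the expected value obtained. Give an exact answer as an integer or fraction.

E[X | Machine A] = (10 + 19 + 23)/3 = 52/3
E[X | Machine B] = (24 + 11 + 18 + 36)/4 = 89/4
E[X | Machine C] = (18 + 3 + 39 + 8 + 10 + 25)/6 = 103/6
E[X] = (1/2)·52/3 + (1/4)·89/4 + (1/4)·103/6 = 889/48

889/48 dollars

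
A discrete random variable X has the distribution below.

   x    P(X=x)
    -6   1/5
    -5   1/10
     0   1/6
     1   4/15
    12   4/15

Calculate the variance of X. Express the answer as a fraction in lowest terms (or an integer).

40721/900

E[X] = (1/5)·(-6) + (1/10)·(-5) + (1/6)·0 + (4/15)·1 + (4/15)·12 = 53/30
E[X²] = (1/5)·36 + (1/10)·25 + (1/6)·0 + (4/15)·1 + (4/15)·144 = 1451/30
Var(X) = 1451/30 − (53/30)² = 40721/900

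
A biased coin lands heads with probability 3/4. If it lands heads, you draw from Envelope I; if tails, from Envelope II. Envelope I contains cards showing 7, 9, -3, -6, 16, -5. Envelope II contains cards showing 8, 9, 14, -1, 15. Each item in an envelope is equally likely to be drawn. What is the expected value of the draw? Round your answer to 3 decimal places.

4.500

E[X | Envelope I] = (7 + 9 − 3 − 6 + 16 − 5)/6 = 3
E[X | Envelope II] = (8 + 9 + 14 − 1 + 15)/5 = 9
E[X] = (3/4)·3 + (1/4)·9 = 9/2 ≈ 4.500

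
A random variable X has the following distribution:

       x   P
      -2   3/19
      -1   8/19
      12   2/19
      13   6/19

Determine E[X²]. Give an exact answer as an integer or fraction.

1322/19

E[X²] = (3/19)·4 + (8/19)·1 + (2/19)·144 + (6/19)·169
     = 1322/19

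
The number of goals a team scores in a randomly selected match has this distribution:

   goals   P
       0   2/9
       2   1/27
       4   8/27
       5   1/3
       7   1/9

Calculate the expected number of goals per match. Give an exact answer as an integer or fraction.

E[X] = (2/9)·0 + (1/27)·2 + (8/27)·4 + (1/3)·5 + (1/9)·7
     = 100/27

100/27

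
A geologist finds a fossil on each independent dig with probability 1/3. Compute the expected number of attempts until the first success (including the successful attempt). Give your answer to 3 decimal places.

3.000

For a geometric distribution, E[trials] = 1/p = 1/(1/3) = 3.
≈ 3.000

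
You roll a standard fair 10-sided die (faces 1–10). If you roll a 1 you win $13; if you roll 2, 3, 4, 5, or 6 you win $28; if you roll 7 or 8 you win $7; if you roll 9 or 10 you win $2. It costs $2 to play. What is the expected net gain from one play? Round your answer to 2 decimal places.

$15.10

E[payout] = (1/5)·2 + (1/5)·7 + (1/10)·13 + (1/2)·28 = 171/10
Expected profit = 171/10 − 2 = 151/10 ≈ $15.10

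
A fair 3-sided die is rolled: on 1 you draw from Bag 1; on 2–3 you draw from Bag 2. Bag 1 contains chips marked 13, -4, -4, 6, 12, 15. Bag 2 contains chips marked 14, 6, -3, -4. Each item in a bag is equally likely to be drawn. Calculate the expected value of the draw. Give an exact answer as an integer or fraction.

E[X | Bag 1] = (13 − 4 − 4 + 6 + 12 + 15)/6 = 19/3
E[X | Bag 2] = (14 + 6 − 3 − 4)/4 = 13/4
E[X] = (1/3)·19/3 + (2/3)·13/4 = 77/18

77/18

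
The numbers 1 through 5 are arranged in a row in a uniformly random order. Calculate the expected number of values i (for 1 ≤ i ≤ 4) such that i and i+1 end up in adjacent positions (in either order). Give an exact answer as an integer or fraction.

For each i ∈ {1,…,4}, let Xᵢ = 1 if i and i+1 are adjacent. P(Xᵢ=1) = 2·(5−1)!/5! = 2/5.
By linearity, E[ΣXᵢ] = (4)·(2/5) = 8/5.

8/5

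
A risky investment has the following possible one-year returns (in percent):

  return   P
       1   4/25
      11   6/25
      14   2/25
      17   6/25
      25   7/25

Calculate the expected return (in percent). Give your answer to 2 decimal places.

E[X] = (4/25)·1 + (6/25)·11 + (2/25)·14 + (6/25)·17 + (7/25)·25
     = 15 ≈ 15.00

15.00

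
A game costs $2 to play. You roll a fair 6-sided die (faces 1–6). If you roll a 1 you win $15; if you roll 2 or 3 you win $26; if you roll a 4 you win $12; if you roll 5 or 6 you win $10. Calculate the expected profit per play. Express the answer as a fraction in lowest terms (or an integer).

E[payout] = (1/3)·10 + (1/6)·12 + (1/6)·15 + (1/3)·26 = 33/2
Expected profit = 33/2 − 2 = 29/2

29/2 dollars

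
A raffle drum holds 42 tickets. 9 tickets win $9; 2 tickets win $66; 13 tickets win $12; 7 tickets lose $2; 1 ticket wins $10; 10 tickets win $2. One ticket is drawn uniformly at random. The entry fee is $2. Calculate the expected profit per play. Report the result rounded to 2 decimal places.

$7.17

E[payout] = (9/42)·9 + (2/42)·66 + (13/42)·12 + (7/42)·(-2) + (1/42)·10 + (10/42)·2 = 55/6
Expected profit = 55/6 − 2 = 43/6 ≈ $7.17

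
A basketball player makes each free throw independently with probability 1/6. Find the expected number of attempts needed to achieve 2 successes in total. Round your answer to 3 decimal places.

12.000

By linearity (sum of 2 independent geometric waits), E[trials] = 2/p = 2/(1/6) = 12.
≈ 12.000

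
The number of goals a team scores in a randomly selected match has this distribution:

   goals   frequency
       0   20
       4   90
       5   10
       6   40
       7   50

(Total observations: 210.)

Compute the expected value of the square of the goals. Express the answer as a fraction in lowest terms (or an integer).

186/7

Total = 210, so P(goals=0) = 20/210, etc.
E[X²] = (2/21)·0 + (3/7)·16 + (1/21)·25 + (4/21)·36 + (5/21)·49
     = 186/7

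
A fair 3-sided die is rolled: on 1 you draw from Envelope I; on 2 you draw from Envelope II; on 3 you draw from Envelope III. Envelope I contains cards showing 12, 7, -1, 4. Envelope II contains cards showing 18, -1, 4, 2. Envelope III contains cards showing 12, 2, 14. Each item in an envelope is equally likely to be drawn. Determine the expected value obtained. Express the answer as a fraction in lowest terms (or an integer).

E[X | Envelope I] = (12 + 7 − 1 + 4)/4 = 11/2
E[X | Envelope II] = (18 − 1 + 4 + 2)/4 = 23/4
E[X | Envelope III] = (12 + 2 + 14)/3 = 28/3
E[X] = (1/3)·11/2 + (1/3)·23/4 + (1/3)·28/3 = 247/36

247/36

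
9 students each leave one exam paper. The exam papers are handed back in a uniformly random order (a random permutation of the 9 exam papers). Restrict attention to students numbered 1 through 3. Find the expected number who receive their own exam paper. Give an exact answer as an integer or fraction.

Let Xᵢ = 1 if person i gets their own exam paper. For each i, P(Xᵢ=1) = 1/9.
By linearity of expectation, E[X₁+…+X_3] = 3·(1/9) = 1/3.

1/3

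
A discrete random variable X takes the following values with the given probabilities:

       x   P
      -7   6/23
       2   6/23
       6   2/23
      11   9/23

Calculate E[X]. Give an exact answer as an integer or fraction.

E[X] = (6/23)·(-7) + (6/23)·2 + (2/23)·6 + (9/23)·11
     = 81/23

81/23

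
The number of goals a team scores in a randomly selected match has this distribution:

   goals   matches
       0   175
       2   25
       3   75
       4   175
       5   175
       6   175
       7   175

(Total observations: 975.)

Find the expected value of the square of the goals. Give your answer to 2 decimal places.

23.41

Total = 975, so P(goals=0) = 175/975, etc.
E[X²] = (7/39)·0 + (1/39)·4 + (1/13)·9 + (7/39)·16 + (7/39)·25 + (7/39)·36 + (7/39)·49
     = 913/39 ≈ 23.41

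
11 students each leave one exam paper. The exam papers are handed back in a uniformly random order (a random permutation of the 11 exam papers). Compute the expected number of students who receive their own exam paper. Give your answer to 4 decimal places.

Let Xᵢ = 1 if person i gets their own exam paper. For each i, P(Xᵢ=1) = 1/11.
By linearity of expectation, E[X₁+…+X_11] = 11·(1/11) = 1.
≈ 1.0000

1.0000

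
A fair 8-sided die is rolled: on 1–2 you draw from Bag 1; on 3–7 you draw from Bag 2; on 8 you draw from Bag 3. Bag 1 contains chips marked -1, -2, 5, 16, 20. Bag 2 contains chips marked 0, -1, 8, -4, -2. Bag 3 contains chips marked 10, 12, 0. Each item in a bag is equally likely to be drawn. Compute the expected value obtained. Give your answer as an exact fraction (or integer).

E[X | Bag 1] = (-1 − 2 + 5 + 16 + 20)/5 = 38/5
E[X | Bag 2] = (0 − 1 + 8 − 4 − 2)/5 = 1/5
E[X | Bag 3] = (10 + 12 + 0)/3 = 22/3
E[X] = (1/4)·38/5 + (5/8)·1/5 + (1/8)·22/3 = 353/120

353/120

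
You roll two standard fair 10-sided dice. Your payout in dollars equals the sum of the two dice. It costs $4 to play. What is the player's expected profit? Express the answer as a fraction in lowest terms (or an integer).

Distribution of the sum of the two dice: 2 w.p. 1/100, 3 w.p. 1/50, 4 w.p. 3/100, 5 w.p. 1/25, 6 w.p. 1/20, 7 w.p. 3/50, …
E[payout] = (1/100)·2 + (1/50)·3 + (3/100)·4 + (1/25)·5 + (1/20)·6 + (3/50)·7 + (7/100)·8 + (2/25)·9 + (9/100)·10 + (1/10)·11 + (9/100)·12 + (2/25)·13 + (7/100)·14 + (3/50)·15 + (1/20)·16 + (1/25)·17 + (3/100)·18 + (1/50)·19 + (1/100)·20 = 11
Expected profit = 11 − 4 = 7

$7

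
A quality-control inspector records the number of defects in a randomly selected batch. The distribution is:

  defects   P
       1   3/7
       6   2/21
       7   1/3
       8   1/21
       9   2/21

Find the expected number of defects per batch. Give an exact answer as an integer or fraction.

E[X] = (3/7)·1 + (2/21)·6 + (1/3)·7 + (1/21)·8 + (2/21)·9
     = 32/7

32/7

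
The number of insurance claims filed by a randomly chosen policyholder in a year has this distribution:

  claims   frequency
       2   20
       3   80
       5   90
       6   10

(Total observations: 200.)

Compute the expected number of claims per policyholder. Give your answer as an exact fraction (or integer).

79/20

Total = 200, so P(claims=2) = 20/200, etc.
E[X] = (1/10)·2 + (2/5)·3 + (9/20)·5 + (1/20)·6
     = 79/20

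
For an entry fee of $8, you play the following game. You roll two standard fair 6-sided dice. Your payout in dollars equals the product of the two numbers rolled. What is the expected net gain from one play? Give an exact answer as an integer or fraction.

17/4 dollars

Distribution of the product of the two numbers rolled: 1 w.p. 1/36, 2 w.p. 1/18, 3 w.p. 1/18, 4 w.p. 1/12, 5 w.p. 1/18, 6 w.p. 1/9, …
E[payout] = (1/36)·1 + (1/18)·2 + (1/18)·3 + (1/12)·4 + (1/18)·5 + (1/9)·6 + (1/18)·8 + (1/36)·9 + (1/18)·10 + (1/9)·12 + (1/18)·15 + (1/36)·16 + (1/18)·18 + (1/18)·20 + (1/18)·24 + (1/36)·25 + (1/18)·30 + (1/36)·36 = 49/4
Expected profit = 49/4 − 8 = 17/4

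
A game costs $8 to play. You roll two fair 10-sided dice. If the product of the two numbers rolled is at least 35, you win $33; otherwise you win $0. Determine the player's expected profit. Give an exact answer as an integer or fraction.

421/100 dollars

E[payout] = (63/100)·0 + (37/100)·33 = 1221/100
Expected profit = 1221/100 − 8 = 421/100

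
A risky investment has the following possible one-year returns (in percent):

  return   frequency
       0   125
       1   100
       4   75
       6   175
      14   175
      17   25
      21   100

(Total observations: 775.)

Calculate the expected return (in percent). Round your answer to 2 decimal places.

8.29

Total = 775, so P(return=0) = 125/775, etc.
E[X] = (5/31)·0 + (4/31)·1 + (3/31)·4 + (7/31)·6 + (7/31)·14 + (1/31)·17 + (4/31)·21
     = 257/31 ≈ 8.29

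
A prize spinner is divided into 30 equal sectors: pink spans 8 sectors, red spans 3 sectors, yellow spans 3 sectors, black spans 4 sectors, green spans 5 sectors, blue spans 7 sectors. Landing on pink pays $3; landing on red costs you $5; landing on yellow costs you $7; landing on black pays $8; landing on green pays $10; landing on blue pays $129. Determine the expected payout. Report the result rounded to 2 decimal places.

$32.43

E[payout] = (8/30)·3 + (3/30)·(-5) + (3/30)·(-7) + (4/30)·8 + (5/30)·10 + (7/30)·129 = 973/30
≈ $32.43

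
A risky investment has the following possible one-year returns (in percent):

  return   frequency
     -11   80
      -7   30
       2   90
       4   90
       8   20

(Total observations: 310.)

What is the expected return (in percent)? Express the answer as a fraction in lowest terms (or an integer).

-39/31

Total = 310, so P(return=-11) = 80/310, etc.
E[X] = (8/31)·(-11) + (3/31)·(-7) + (9/31)·2 + (9/31)·4 + (2/31)·8
     = -39/31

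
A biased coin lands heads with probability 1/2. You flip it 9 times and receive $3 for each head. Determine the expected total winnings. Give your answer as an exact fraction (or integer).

E[#heads] = 9·1/2 = 9/2 (linearity over flips).
E[winnings] = 3·9/2 = 27/2.

27/2 dollars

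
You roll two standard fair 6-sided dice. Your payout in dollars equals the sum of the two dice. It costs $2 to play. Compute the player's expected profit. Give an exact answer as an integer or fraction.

$5

Distribution of the sum of the two dice: 2 w.p. 1/36, 3 w.p. 1/18, 4 w.p. 1/12, 5 w.p. 1/9, 6 w.p. 5/36, 7 w.p. 1/6, …
E[payout] = (1/36)·2 + (1/18)·3 + (1/12)·4 + (1/9)·5 + (5/36)·6 + (1/6)·7 + (5/36)·8 + (1/9)·9 + (1/12)·10 + (1/18)·11 + (1/36)·12 = 7
Expected profit = 7 − 2 = 5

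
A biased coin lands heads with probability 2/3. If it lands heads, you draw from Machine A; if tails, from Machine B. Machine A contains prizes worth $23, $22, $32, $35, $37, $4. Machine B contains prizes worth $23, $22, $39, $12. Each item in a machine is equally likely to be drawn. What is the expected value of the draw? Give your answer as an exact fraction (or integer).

$25

E[X | Machine A] = (23 + 22 + 32 + 35 + 37 + 4)/6 = 51/2
E[X | Machine B] = (23 + 22 + 39 + 12)/4 = 24
E[X] = (2/3)·51/2 + (1/3)·24 = 25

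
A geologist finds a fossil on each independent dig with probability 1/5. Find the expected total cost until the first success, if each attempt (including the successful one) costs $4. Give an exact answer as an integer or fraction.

$20

E[#attempts] = 1/p = 5; E[cost] = 4·5 = 20.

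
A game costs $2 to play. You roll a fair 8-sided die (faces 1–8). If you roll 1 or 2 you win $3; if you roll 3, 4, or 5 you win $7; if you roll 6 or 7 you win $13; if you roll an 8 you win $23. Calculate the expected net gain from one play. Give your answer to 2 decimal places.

$7.50

E[payout] = (1/4)·3 + (3/8)·7 + (1/4)·13 + (1/8)·23 = 19/2
Expected profit = 19/2 − 2 = 15/2 ≈ $7.50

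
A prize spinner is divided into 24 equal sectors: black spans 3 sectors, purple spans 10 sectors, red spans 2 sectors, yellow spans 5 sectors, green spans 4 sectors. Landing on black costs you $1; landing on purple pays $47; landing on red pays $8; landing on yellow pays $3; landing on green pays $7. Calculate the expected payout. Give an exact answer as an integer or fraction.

E[payout] = (3/24)·(-1) + (10/24)·47 + (2/24)·8 + (5/24)·3 + (4/24)·7 = 263/12

263/12 dollars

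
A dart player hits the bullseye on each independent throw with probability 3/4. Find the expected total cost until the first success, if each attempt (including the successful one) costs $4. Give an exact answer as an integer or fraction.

16/3 dollars

E[#attempts] = 1/p = 4/3; E[cost] = 4·4/3 = 16/3.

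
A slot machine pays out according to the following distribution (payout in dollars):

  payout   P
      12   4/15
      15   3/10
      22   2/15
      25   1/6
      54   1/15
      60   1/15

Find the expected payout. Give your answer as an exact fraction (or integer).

112/5 dollars

E[X] = (4/15)·12 + (3/10)·15 + (2/15)·22 + (1/6)·25 + (1/15)·54 + (1/15)·60
     = 112/5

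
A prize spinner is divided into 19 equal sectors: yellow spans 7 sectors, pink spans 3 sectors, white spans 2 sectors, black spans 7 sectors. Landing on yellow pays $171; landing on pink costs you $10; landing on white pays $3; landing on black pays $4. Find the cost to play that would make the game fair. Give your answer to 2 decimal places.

E[payout] = (7/19)·171 + (3/19)·(-10) + (2/19)·3 + (7/19)·4 = 1201/19
Fair fee = E[payout] = 1201/19 ≈ $63.21

$63.21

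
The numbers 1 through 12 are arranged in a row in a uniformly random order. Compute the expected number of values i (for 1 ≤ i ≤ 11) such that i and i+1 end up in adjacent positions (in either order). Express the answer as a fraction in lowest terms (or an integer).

11/6

For each i ∈ {1,…,11}, let Xᵢ = 1 if i and i+1 are adjacent. P(Xᵢ=1) = 2·(12−1)!/12! = 2/12.
By linearity, E[ΣXᵢ] = (11)·(2/12) = 11/6.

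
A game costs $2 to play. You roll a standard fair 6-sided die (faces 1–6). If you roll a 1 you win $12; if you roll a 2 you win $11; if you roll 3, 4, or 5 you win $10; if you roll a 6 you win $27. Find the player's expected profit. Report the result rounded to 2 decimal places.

E[payout] = (1/2)·10 + (1/6)·11 + (1/6)·12 + (1/6)·27 = 40/3
Expected profit = 40/3 − 2 = 34/3 ≈ $11.33

$11.33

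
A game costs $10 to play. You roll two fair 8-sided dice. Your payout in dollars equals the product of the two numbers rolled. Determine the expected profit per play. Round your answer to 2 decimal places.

Distribution of the product of the two numbers rolled: 1 w.p. 1/64, 2 w.p. 1/32, 3 w.p. 1/32, 4 w.p. 3/64, 5 w.p. 1/32, 6 w.p. 1/16, …
E[payout] = (1/64)·1 + (1/32)·2 + (1/32)·3 + (3/64)·4 + (1/32)·5 + (1/16)·6 + (1/32)·7 + (1/16)·8 + (1/64)·9 + (1/32)·10 + (1/16)·12 + (1/32)·14 + (1/32)·15 + (3/64)·16 + (1/32)·18 + (1/32)·20 + (1/32)·21 + (1/16)·24 + (1/64)·25 + (1/32)·28 + (1/32)·30 + (1/32)·32 + (1/32)·35 + (1/64)·36 + (1/32)·40 + (1/32)·42 + (1/32)·48 + (1/64)·49 + (1/32)·56 + (1/64)·64 = 81/4
Expected profit = 81/4 − 10 = 41/4 ≈ $10.25

$10.25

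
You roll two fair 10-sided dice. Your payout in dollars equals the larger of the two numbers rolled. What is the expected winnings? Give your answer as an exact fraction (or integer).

Distribution of the larger of the two numbers rolled: 1 w.p. 1/100, 2 w.p. 3/100, 3 w.p. 1/20, 4 w.p. 7/100, 5 w.p. 9/100, 6 w.p. 11/100, …
E[payout] = (1/100)·1 + (3/100)·2 + (1/20)·3 + (7/100)·4 + (9/100)·5 + (11/100)·6 + (13/100)·7 + (3/20)·8 + (17/100)·9 + (19/100)·10 = 143/20

143/20 dollars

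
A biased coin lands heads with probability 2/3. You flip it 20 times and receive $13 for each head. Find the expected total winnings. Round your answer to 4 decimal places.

$173.3333

E[#heads] = 20·2/3 = 40/3 (linearity over flips).
E[winnings] = 13·40/3 = 520/3.
≈ 173.3333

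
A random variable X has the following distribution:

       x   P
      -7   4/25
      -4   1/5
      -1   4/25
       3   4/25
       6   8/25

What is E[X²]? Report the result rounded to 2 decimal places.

E[X²] = (4/25)·49 + (1/5)·16 + (4/25)·1 + (4/25)·9 + (8/25)·36
     = 604/25 ≈ 24.16

24.16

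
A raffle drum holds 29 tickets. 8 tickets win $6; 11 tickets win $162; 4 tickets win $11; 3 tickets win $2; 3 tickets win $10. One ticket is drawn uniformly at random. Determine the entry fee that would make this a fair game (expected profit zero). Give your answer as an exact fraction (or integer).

E[payout] = (8/29)·6 + (11/29)·162 + (4/29)·11 + (3/29)·2 + (3/29)·10 = 1910/29
Fair fee = E[payout] = 1910/29

1910/29 dollars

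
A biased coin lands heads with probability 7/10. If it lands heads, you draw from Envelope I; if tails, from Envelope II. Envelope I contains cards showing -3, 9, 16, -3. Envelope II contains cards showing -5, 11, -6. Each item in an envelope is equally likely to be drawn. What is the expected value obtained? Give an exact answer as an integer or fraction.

133/40

E[X | Envelope I] = (-3 + 9 + 16 − 3)/4 = 19/4
E[X | Envelope II] = (-5 + 11 − 6)/3 = 0
E[X] = (7/10)·19/4 + (3/10)·0 = 133/40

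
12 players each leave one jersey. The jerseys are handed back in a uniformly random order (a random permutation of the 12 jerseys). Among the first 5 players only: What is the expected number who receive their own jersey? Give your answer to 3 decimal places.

0.417

Let Xᵢ = 1 if person i gets their own jersey. For each i, P(Xᵢ=1) = 1/12.
By linearity of expectation, E[X₁+…+X_5] = 5·(1/12) = 5/12.
≈ 0.417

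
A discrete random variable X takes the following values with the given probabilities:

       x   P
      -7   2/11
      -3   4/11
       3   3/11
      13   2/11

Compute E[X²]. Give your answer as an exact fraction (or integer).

E[X²] = (2/11)·49 + (4/11)·9 + (3/11)·9 + (2/11)·169
     = 499/11

499/11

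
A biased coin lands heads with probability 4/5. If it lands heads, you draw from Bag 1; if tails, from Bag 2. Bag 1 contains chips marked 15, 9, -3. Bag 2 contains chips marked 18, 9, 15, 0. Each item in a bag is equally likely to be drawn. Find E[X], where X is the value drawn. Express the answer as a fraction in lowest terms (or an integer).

E[X | Bag 1] = (15 + 9 − 3)/3 = 7
E[X | Bag 2] = (18 + 9 + 15 + 0)/4 = 21/2
E[X] = (4/5)·7 + (1/5)·21/2 = 77/10

77/10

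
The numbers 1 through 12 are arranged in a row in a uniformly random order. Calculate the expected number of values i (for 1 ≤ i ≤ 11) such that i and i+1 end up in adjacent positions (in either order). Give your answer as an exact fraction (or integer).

11/6

For each i ∈ {1,…,11}, let Xᵢ = 1 if i and i+1 are adjacent. P(Xᵢ=1) = 2·(12−1)!/12! = 2/12.
By linearity, E[ΣXᵢ] = (11)·(2/12) = 11/6.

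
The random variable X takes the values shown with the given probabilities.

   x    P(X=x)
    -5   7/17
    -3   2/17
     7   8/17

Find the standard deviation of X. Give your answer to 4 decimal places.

5.7994

E[X] = 15/17, E[X²] = 585/17
Var(X) = E[X²] − (E[X])² = 585/17 − 225/289 = 9720/289
SD(X) = √(9720/289) ≈ 5.7994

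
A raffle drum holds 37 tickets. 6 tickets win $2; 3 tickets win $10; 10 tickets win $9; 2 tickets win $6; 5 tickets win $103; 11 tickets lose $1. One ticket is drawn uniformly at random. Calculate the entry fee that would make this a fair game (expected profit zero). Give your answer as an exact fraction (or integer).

648/37 dollars

E[payout] = (6/37)·2 + (3/37)·10 + (10/37)·9 + (2/37)·6 + (5/37)·103 + (11/37)·(-1) = 648/37
Fair fee = E[payout] = 648/37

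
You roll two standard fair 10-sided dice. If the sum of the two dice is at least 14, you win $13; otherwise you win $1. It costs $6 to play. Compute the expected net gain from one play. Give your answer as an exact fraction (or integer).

-41/25 dollars

E[payout] = (18/25)·1 + (7/25)·13 = 109/25
Expected profit = 109/25 − 6 = -41/25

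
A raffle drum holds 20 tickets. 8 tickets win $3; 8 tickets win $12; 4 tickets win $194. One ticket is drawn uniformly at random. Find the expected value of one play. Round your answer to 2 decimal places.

E[payout] = (8/20)·3 + (8/20)·12 + (4/20)·194 = 224/5
≈ $44.80

$44.80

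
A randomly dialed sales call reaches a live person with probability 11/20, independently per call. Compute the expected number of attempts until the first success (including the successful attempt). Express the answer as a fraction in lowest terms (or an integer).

20/11

For a geometric distribution, E[trials] = 1/p = 1/(11/20) = 20/11.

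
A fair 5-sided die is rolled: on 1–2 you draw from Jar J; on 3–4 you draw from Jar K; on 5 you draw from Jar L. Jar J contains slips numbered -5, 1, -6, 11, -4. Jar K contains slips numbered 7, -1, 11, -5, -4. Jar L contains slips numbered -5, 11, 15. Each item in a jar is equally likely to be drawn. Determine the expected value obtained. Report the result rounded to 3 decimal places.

1.800

E[X | Jar J] = (-5 + 1 − 6 + 11 − 4)/5 = -3/5
E[X | Jar K] = (7 − 1 + 11 − 5 − 4)/5 = 8/5
E[X | Jar L] = (-5 + 11 + 15)/3 = 7
E[X] = (2/5)·(-3/5) + (2/5)·8/5 + (1/5)·7 = 9/5 ≈ 1.800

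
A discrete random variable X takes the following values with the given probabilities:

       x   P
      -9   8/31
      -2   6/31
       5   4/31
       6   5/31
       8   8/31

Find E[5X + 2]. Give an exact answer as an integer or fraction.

212/31

E[5x+2] = (8/31)·(-43) + (6/31)·(-8) + (4/31)·27 + (5/31)·32 + (8/31)·42
     = 212/31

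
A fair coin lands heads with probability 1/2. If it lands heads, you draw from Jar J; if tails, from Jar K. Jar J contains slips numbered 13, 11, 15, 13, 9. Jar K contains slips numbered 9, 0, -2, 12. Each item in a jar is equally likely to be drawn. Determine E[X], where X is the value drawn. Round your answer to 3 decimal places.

8.475

E[X | Jar J] = (13 + 11 + 15 + 13 + 9)/5 = 61/5
E[X | Jar K] = (9 + 0 − 2 + 12)/4 = 19/4
E[X] = (1/2)·61/5 + (1/2)·19/4 = 339/40 ≈ 8.475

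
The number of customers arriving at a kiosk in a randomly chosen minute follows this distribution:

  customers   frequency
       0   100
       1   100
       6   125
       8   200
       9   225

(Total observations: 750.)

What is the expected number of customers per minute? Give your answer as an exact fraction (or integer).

Total = 750, so P(customers=0) = 100/750, etc.
E[X] = (2/15)·0 + (2/15)·1 + (1/6)·6 + (4/15)·8 + (3/10)·9
     = 179/30

179/30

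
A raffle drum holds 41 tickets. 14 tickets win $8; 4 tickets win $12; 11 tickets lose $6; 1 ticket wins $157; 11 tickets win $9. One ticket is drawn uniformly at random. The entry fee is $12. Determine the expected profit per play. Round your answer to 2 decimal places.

E[payout] = (14/41)·8 + (4/41)·12 + (11/41)·(-6) + (1/41)·157 + (11/41)·9 = 350/41
Expected profit = 350/41 − 12 = -142/41 ≈ -$3.46

-$3.46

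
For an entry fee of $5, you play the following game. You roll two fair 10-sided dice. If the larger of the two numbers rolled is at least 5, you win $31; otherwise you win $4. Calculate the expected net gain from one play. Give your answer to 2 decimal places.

E[payout] = (4/25)·4 + (21/25)·31 = 667/25
Expected profit = 667/25 − 5 = 542/25 ≈ $21.68

$21.68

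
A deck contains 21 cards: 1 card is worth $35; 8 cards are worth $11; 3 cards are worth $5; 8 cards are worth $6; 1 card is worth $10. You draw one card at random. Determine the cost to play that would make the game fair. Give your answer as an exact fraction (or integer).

E[payout] = (1/21)·35 + (8/21)·11 + (3/21)·5 + (8/21)·6 + (1/21)·10 = 28/3
Fair fee = E[payout] = 28/3

28/3 dollars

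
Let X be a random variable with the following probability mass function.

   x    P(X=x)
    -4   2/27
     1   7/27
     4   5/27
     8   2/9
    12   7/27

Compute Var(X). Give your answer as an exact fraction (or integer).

17996/729

E[X] = (2/27)·(-4) + (7/27)·1 + (5/27)·4 + (2/9)·8 + (7/27)·12 = 151/27
E[X²] = (2/27)·16 + (7/27)·1 + (5/27)·16 + (2/9)·64 + (7/27)·144 = 1511/27
Var(X) = 1511/27 − (151/27)² = 17996/729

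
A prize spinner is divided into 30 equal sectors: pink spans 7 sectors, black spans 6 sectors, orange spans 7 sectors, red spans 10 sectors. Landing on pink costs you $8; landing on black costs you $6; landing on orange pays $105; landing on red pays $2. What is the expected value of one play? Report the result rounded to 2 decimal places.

$22.10

E[payout] = (7/30)·(-8) + (6/30)·(-6) + (7/30)·105 + (10/30)·2 = 221/10
≈ $22.10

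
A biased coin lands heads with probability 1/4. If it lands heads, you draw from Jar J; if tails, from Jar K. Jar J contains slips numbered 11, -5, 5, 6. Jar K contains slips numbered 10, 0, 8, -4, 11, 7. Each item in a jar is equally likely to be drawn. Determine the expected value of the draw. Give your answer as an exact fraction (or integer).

E[X | Jar J] = (11 − 5 + 5 + 6)/4 = 17/4
E[X | Jar K] = (10 + 0 + 8 − 4 + 11 + 7)/6 = 16/3
E[X] = (1/4)·17/4 + (3/4)·16/3 = 81/16

81/16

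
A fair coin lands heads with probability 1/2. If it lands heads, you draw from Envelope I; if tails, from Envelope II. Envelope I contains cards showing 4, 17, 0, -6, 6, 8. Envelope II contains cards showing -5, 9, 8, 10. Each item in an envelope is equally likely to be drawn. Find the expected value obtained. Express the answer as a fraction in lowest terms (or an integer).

E[X | Envelope I] = (4 + 17 + 0 − 6 + 6 + 8)/6 = 29/6
E[X | Envelope II] = (-5 + 9 + 8 + 10)/4 = 11/2
E[X] = (1/2)·29/6 + (1/2)·11/2 = 31/6

31/6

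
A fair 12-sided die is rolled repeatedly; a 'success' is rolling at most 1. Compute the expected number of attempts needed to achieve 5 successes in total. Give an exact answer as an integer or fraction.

By linearity (sum of 5 independent geometric waits), E[trials] = 5/p = 5/(1/12) = 60.

60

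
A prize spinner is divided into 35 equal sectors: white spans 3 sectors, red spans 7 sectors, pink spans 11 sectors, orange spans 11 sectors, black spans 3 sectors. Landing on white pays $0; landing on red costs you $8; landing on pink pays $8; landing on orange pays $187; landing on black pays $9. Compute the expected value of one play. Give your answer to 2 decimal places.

$60.46

E[payout] = (3/35)·0 + (7/35)·(-8) + (11/35)·8 + (11/35)·187 + (3/35)·9 = 2116/35
≈ $60.46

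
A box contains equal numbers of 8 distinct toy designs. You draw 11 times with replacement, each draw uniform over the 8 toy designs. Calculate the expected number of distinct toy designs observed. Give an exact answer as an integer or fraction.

Let Xⱼ=1 if type j appears at least once. P(Xⱼ=1) = 1 − ((8−1)/8)^11 = 6612607849/8589934592.
E[#distinct] = 8·6612607849/8589934592 = 6612607849/1073741824.

6612607849/1073741824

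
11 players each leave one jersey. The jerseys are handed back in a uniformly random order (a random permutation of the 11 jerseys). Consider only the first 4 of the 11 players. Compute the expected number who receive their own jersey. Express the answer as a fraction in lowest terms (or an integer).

4/11

Let Xᵢ = 1 if person i gets their own jersey. For each i, P(Xᵢ=1) = 1/11.
By linearity of expectation, E[X₁+…+X_4] = 4·(1/11) = 4/11.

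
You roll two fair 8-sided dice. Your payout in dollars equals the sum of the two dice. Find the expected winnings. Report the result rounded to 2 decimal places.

$9.00

Distribution of the sum of the two dice: 2 w.p. 1/64, 3 w.p. 1/32, 4 w.p. 3/64, 5 w.p. 1/16, 6 w.p. 5/64, 7 w.p. 3/32, …
E[payout] = (1/64)·2 + (1/32)·3 + (3/64)·4 + (1/16)·5 + (5/64)·6 + (3/32)·7 + (7/64)·8 + (1/8)·9 + (7/64)·10 + (3/32)·11 + (5/64)·12 + (1/16)·13 + (3/64)·14 + (1/32)·15 + (1/64)·16 = 9
≈ $9.00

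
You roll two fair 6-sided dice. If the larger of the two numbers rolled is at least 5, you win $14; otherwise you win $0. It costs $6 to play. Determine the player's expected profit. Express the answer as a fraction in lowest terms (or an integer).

16/9 dollars

E[payout] = (4/9)·0 + (5/9)·14 = 70/9
Expected profit = 70/9 − 6 = 16/9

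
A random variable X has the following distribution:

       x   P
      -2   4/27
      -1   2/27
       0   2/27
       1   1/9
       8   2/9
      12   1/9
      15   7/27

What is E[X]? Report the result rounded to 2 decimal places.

E[X] = (4/27)·(-2) + (2/27)·(-1) + (2/27)·0 + (1/9)·1 + (2/9)·8 + (1/9)·12 + (7/27)·15
     = 182/27 ≈ 6.74

6.74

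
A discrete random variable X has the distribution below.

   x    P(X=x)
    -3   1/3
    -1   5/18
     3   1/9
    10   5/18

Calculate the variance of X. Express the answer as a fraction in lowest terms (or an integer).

1033/36

E[X] = (1/3)·(-3) + (5/18)·(-1) + (1/9)·3 + (5/18)·10 = 11/6
E[X²] = (1/3)·9 + (5/18)·1 + (1/9)·9 + (5/18)·100 = 577/18
Var(X) = 577/18 − (11/6)² = 1033/36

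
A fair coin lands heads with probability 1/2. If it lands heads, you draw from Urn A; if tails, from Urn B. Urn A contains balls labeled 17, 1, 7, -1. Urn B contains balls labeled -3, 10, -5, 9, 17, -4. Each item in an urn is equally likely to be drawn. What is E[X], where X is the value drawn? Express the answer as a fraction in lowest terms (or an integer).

E[X | Urn A] = (17 + 1 + 7 − 1)/4 = 6
E[X | Urn B] = (-3 + 10 − 5 + 9 + 17 − 4)/6 = 4
E[X] = (1/2)·6 + (1/2)·4 = 5

5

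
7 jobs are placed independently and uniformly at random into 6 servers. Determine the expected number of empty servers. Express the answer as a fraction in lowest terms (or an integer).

78125/46656

Let Xⱼ=1 if server j is empty. P(Xⱼ=1) = ((6-1)/6)^7 = 78125/279936.
By linearity, E[#empty] = 6·78125/279936 = 78125/46656.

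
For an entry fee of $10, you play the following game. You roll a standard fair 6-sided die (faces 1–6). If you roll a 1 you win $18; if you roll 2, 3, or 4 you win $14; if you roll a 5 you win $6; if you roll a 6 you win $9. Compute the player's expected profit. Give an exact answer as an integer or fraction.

E[payout] = (1/6)·6 + (1/6)·9 + (1/2)·14 + (1/6)·18 = 25/2
Expected profit = 25/2 − 10 = 5/2

5/2 dollars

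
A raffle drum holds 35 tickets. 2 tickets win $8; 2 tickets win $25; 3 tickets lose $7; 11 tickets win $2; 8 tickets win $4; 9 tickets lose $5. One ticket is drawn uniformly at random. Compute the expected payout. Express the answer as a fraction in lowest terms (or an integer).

54/35 dollars

E[payout] = (2/35)·8 + (2/35)·25 + (3/35)·(-7) + (11/35)·2 + (8/35)·4 + (9/35)·(-5) = 54/35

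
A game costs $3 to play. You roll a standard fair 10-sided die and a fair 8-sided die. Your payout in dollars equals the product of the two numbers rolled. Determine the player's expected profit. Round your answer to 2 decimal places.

Distribution of the product of the two numbers rolled: 1 w.p. 1/80, 2 w.p. 1/40, 3 w.p. 1/40, 4 w.p. 3/80, 5 w.p. 1/40, 6 w.p. 1/20, …
E[payout] = (1/80)·1 + (1/40)·2 + (1/40)·3 + (3/80)·4 + (1/40)·5 + (1/20)·6 + (1/40)·7 + (1/20)·8 + (1/40)·9 + (3/80)·10 + (1/20)·12 + (1/40)·14 + (1/40)·15 + (3/80)·16 + (3/80)·18 + (3/80)·20 + (1/40)·21 + (1/20)·24 + (1/80)·25 + (1/80)·27 + (1/40)·28 + (3/80)·30 + (1/40)·32 + (1/40)·35 + (1/40)·36 + (3/80)·40 + (1/40)·42 + (1/80)·45 + (1/40)·48 + (1/80)·49 + (1/80)·50 + (1/80)·54 + (1/40)·56 + (1/80)·60 + (1/80)·63 + (1/80)·64 + (1/80)·70 + (1/80)·72 + (1/80)·80 = 99/4
Expected profit = 99/4 − 3 = 87/4 ≈ $21.75

$21.75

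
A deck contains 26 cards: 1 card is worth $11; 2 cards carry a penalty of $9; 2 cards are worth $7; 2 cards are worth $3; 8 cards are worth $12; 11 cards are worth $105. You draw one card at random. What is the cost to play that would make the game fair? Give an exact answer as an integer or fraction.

E[payout] = (1/26)·11 + (2/26)·(-9) + (2/26)·7 + (2/26)·3 + (8/26)·12 + (11/26)·105 = 632/13
Fair fee = E[payout] = 632/13

632/13 dollars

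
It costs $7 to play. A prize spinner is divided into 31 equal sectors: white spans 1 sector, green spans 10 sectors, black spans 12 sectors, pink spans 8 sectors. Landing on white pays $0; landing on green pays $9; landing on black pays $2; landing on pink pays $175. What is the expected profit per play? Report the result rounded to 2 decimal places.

E[payout] = (1/31)·0 + (10/31)·9 + (12/31)·2 + (8/31)·175 = 1514/31
Expected profit = 1514/31 − 7 = 1297/31 ≈ $41.84

$41.84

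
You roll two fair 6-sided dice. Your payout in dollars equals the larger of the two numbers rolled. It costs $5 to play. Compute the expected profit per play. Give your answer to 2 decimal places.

Distribution of the larger of the two numbers rolled: 1 w.p. 1/36, 2 w.p. 1/12, 3 w.p. 5/36, 4 w.p. 7/36, 5 w.p. 1/4, 6 w.p. 11/36
E[payout] = (1/36)·1 + (1/12)·2 + (5/36)·3 + (7/36)·4 + (1/4)·5 + (11/36)·6 = 161/36
Expected profit = 161/36 − 5 = -19/36 ≈ -$0.53

-$0.53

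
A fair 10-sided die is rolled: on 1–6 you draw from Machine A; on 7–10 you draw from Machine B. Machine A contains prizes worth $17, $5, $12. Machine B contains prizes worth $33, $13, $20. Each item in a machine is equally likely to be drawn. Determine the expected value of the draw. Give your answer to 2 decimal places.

E[X | Machine A] = (17 + 5 + 12)/3 = 34/3
E[X | Machine B] = (33 + 13 + 20)/3 = 22
E[X] = (3/5)·34/3 + (2/5)·22 = 78/5 ≈ 15.60

$15.60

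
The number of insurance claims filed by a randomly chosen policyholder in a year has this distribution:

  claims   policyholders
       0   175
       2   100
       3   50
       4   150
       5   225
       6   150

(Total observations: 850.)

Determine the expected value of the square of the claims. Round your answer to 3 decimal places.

16.794

Total = 850, so P(claims=0) = 175/850, etc.
E[X²] = (7/34)·0 + (2/17)·4 + (1/17)·9 + (3/17)·16 + (9/34)·25 + (3/17)·36
     = 571/34 ≈ 16.794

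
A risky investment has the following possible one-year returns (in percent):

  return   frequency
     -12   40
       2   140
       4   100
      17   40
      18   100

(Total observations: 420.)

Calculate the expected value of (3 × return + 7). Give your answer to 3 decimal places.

26.143

Total = 420, so P(return=-12) = 40/420, etc.
E[3x+7] = (2/21)·(-29) + (1/3)·13 + (5/21)·19 + (2/21)·58 + (5/21)·61
     = 183/7 ≈ 26.143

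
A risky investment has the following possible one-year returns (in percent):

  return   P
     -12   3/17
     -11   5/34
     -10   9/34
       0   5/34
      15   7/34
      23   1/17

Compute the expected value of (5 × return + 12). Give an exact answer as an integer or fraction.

E[5x+12] = (3/17)·(-48) + (5/34)·(-43) + (9/34)·(-38) + (5/34)·12 + (7/34)·87 + (1/17)·127
     = 39/17

39/17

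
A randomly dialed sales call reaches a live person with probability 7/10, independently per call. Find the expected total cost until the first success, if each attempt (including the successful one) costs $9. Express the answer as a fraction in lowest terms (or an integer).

E[#attempts] = 1/p = 10/7; E[cost] = 9·10/7 = 90/7.

90/7 dollars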